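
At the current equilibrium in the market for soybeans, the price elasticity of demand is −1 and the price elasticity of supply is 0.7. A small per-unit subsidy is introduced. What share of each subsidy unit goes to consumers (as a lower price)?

Consumer share = 7/17

For a small subsidy around the equilibrium, the benefit split depends on the relative slopes, which at a point are proportional to the elasticities.
Buyer share = εs/(εs + |εd|) = 0.7/(0.7 + 1) = 7/17; seller share = |εd|/(εs + |εd|) = 10/17.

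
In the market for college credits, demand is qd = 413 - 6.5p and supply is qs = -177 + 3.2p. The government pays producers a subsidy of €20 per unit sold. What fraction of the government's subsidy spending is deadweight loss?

Pre-subsidy: 413 - 6.5p = -177 + 3.2p gives p* = 5900/97, q* = 1711/97.
With the subsidy, sellers receive ps = pb + 20 for each unit, where pb is the price buyers pay.
Supply in terms of pb becomes qs = -177 + 3.2(pb + 20) = -113 + 3.2pb. Setting this equal to demand: 413 - 6.5pb = -113 + 3.2pb, so pb = 5260/97.
Sellers receive ps = 5260/97 + 20 = 7200/97; q' = 413 − 6.5·(5260/97) = 5871/97.
ΔCS = ½(1711/97 + 5871/97)(5900/97 − 5260/97) = 2426240/9409; ΔPS = ½(1711/97 + 5871/97)(7200/97 − 5900/97) = 4928300/9409.
Government spending = 20 × 5871/97 = 117420/97.
DWL = ½ × 20 × (5871/97 − 1711/97) = 41600/97; fraction = (41600/97) / (117420/97) = 2080/5871.

DWL / government spending = 2080/5871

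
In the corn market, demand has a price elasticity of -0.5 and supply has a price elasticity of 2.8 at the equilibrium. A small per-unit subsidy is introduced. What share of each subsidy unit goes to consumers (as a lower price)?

For a small subsidy around the equilibrium, the benefit split depends on the relative slopes, which at a point are proportional to the elasticities.
Buyer share = εs/(εs + |εd|) = 2.8/(2.8 + 0.5) = 28/33; seller share = |εd|/(εs + |εd|) = 5/33.

Consumer share = 28/33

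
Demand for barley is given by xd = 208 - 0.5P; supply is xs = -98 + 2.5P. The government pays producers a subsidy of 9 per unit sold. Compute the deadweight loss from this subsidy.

Deadweight loss = 16.875

Pre-subsidy: 208 - 0.5P = -98 + 2.5P gives P* = 102, x* = 157.
With the subsidy, sellers receive Ps = Pb + 9 for each unit, where Pb is the price buyers pay.
Supply in terms of Pb becomes xs = -98 + 2.5(Pb + 9) = -75.5 + 2.5Pb. Setting this equal to demand: 208 - 0.5Pb = -75.5 + 2.5Pb, so Pb = 94.5.
Sellers receive Ps = 94.5 + 9 = 103.5; x' = 208 − 0.5·94.5 = 160.75.
The subsidy expands output by 160.75 − 157 = 3.75 past the efficient level; on those units the gap between marginal cost and willingness to pay runs from 0 up to 9.
DWL = ½ × 9 × 3.75 = 16.875.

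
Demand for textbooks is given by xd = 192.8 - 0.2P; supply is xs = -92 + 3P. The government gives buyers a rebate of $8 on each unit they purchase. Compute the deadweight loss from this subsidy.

Deadweight loss = $6

Pre-subsidy: 192.8 - 0.2P = -92 + 3P gives P* = 89, x* = 175.
With the rebate, buyers effectively pay Pb = Ps − 8, where Ps is the price sellers receive.
Demand in terms of Ps becomes xd = 192.8 − 0.2(Ps − 8) = 194.4 - 0.2Ps. Setting this equal to supply: 194.4 - 0.2Ps = -92 + 3Ps, so Ps = 89.5.
Buyers pay Pb = 89.5 − 8 = 81.5; x' = -92 + 3·89.5 = 176.5.
The subsidy expands output by 176.5 − 175 = 1.5 past the efficient level; on those units the gap between marginal cost and willingness to pay runs from 0 up to 8.
DWL = ½ × 8 × 1.5 = 6.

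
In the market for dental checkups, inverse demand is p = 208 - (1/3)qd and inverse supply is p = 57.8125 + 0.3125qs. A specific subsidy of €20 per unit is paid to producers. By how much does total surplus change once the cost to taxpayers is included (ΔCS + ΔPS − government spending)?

Net change in total surplus = -9600/31

Pre-subsidy: 208 - (1/3)q = 57.8125 + 0.3125q gives q* = 7209/31 and p* = 4045/31.
With the subsidy, sellers receive ps = pb + 20 for each unit, where pb is the price buyers pay.
On the curves, pb = 208 - (1/3)q and ps = 57.8125 + 0.3125q; the wedge ps − pb = 20 gives 57.8125 + 0.3125q − (208 - (1/3)q) = 20, so q' = 8169/31.
Then pb = 208 − (1/3)·(8169/31) = 3725/31 and ps = 57.8125 + 0.3125·(8169/31) = 4345/31.
ΔCS = ½(7209/31 + 8169/31)(4045/31 − 3725/31) = 2460480/961; ΔPS = ½(7209/31 + 8169/31)(4345/31 − 4045/31) = 2306700/961.
Government spending = 20 × 8169/31 = 163380/31.
Net change = 2460480/961 + 2306700/961 − 163380/31 = -9600/31. The loss equals the DWL triangle ½·20·960/31.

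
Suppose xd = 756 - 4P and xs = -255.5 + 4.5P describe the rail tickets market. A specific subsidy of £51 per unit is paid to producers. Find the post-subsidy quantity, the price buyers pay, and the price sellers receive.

Pre-subsidy: 756 - 4P = -255.5 + 4.5P gives P* = 119, x* = 280.
With the subsidy, sellers receive Ps = Pb + 51 for each unit, where Pb is the price buyers pay.
Supply in terms of Pb becomes xs = -255.5 + 4.5(Pb + 51) = -26 + 4.5Pb. Setting this equal to demand: 756 - 4Pb = -26 + 4.5Pb, so Pb = 92.
Sellers receive Ps = 92 + 51 = 143; x' = 756 − 4·92 = 388.

x' = 388; buyers pay £92; sellers receive £143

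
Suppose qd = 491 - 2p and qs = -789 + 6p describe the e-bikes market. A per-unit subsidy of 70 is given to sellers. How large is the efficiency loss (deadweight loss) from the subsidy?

Deadweight loss = 3675

Pre-subsidy: 491 - 2p = -789 + 6p gives p* = 160, q* = 171.
With the subsidy, sellers receive ps = pb + 70 for each unit, where pb is the price buyers pay.
Supply in terms of pb becomes qs = -789 + 6(pb + 70) = -369 + 6pb. Setting this equal to demand: 491 - 2pb = -369 + 6pb, so pb = 107.5.
Sellers receive ps = 107.5 + 70 = 177.5; q' = 491 − 2·107.5 = 276.
The subsidy expands output by 276 − 171 = 105 past the efficient level; on those units the gap between marginal cost and willingness to pay runs from 0 up to 70.
DWL = ½ × 70 × 105 = 3675.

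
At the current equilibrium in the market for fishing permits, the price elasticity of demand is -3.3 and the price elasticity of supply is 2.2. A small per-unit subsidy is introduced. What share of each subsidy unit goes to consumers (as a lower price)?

For a small subsidy around the equilibrium, the benefit split depends on the relative slopes, which at a point are proportional to the elasticities.
Buyer share = εs/(εs + |εd|) = 2.2/(2.2 + 3.3) = 0.4; seller share = |εd|/(εs + |εd|) = 0.6.

Consumer share = 0.4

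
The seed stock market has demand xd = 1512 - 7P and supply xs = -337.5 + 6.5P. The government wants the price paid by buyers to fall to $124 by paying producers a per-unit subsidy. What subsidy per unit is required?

At a buyer price of 124, quantity demanded is 1512 − 7·124 = 644.
Sellers supply 644 only when they receive Ps with -337.5 + 6.5·Ps = 644, i.e. Ps = 151.
s = Ps − Pb = 151 − 124 = 27.

Required subsidy s = $27 per unit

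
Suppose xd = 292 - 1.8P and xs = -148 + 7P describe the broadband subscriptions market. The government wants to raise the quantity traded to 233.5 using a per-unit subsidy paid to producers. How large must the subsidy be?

Required subsidy s = 22 per unit

At x = 233.5, invert demand for the buyer price: Pb = (292 − 233.5)/1.8 = 32.5; invert supply for the seller price: Ps = (233.5 − (-148))/7 = 54.5.
The subsidy must fill the gap: s = Ps − Pb = 54.5 − 32.5 = 22.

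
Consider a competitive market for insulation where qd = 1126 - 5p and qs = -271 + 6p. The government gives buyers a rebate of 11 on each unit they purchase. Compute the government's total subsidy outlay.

Government cost = 5731

Pre-subsidy: 1126 - 5p = -271 + 6p gives p* = 127, q* = 491.
With the rebate, buyers effectively pay pb = ps − 11, where ps is the price sellers receive.
Demand in terms of ps becomes qd = 1126 − 5(ps − 11) = 1181 - 5ps. Setting this equal to supply: 1181 - 5ps = -271 + 6ps, so ps = 132.
Buyers pay pb = 132 − 11 = 121; q' = -271 + 6·132 = 521.
Government outlay = subsidy × quantity = 11 × 521 = 5731.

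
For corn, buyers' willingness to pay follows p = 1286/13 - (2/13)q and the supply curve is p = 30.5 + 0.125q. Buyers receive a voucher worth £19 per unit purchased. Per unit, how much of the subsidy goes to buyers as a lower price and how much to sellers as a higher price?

Pre-subsidy: 1286/13 - (2/13)q = 30.5 + 0.125q gives q* = 7116/29 and p* = 1774/29.
With the rebate, buyers effectively pay pb = ps − 19, where ps is the price sellers receive.
On the curves, pb = 1286/13 - (2/13)q and ps = 30.5 + 0.125q; the wedge ps − pb = 19 gives 30.5 + 0.125q − (1286/13 - (2/13)q) = 19, so q' = 9092/29.
Then pb = 1286/13 − (2/13)·(9092/29) = 1470/29 and ps = 30.5 + 0.125·(9092/29) = 2021/29.
Buyers' price falls by p* − pb = 1774/29 − 1470/29 = 304/29; sellers' price rises by ps − p* = 2021/29 − 1774/29 = 247/29.

Buyers gain 304/29 per unit; sellers gain 247/29 per unit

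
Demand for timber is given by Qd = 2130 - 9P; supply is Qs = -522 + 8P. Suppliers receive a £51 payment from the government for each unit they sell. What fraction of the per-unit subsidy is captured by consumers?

Consumer share = 8/17

Pre-subsidy: 2130 - 9P = -522 + 8P gives P* = 156, Q* = 726.
With the subsidy, sellers receive Ps = Pb + 51 for each unit, where Pb is the price buyers pay.
Supply in terms of Pb becomes Qs = -522 + 8(Pb + 51) = -114 + 8Pb. Setting this equal to demand: 2130 - 9Pb = -114 + 8Pb, so Pb = 132.
Sellers receive Ps = 132 + 51 = 183; Q' = 2130 − 9·132 = 942.
Buyers' price falls by P* − Pb = 156 − 132 = 24; sellers' price rises by Ps − P* = 183 − 156 = 27.
So consumers capture 24/51 = 8/17 of each unit of subsidy.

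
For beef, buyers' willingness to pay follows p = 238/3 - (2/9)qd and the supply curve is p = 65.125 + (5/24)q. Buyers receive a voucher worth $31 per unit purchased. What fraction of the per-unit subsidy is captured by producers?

Producer share = 15/31

Pre-subsidy: 238/3 - (2/9)q = 65.125 + (5/24)q gives q* = 33 and p* = 72.
With the rebate, buyers effectively pay pb = ps − 31, where ps is the price sellers receive.
On the curves, pb = 238/3 - (2/9)q and ps = 65.125 + (5/24)q; the wedge ps − pb = 31 gives 65.125 + (5/24)q − (238/3 - (2/9)q) = 31, so q' = 105.
Then pb = 238/3 − (2/9)·105 = 56 and ps = 65.125 + (5/24)·105 = 87.
Buyers' price falls by p* − pb = 72 − 56 = 16; sellers' price rises by ps − p* = 87 − 72 = 15.
So producers capture 15/31 = 15/31 of each unit of subsidy.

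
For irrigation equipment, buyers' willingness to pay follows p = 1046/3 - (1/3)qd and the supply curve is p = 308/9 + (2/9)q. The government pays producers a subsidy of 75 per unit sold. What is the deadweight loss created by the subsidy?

Deadweight loss = 5062.5

Pre-subsidy: 1046/3 - (1/3)q = 308/9 + (2/9)q gives q* = 566 and p* = 160.
With the subsidy, sellers receive ps = pb + 75 for each unit, where pb is the price buyers pay.
On the curves, pb = 1046/3 - (1/3)q and ps = 308/9 + (2/9)q; the wedge ps − pb = 75 gives 308/9 + (2/9)q − (1046/3 - (1/3)q) = 75, so q' = 701.
Then pb = 1046/3 − (1/3)·701 = 115 and ps = 308/9 + (2/9)·701 = 190.
The subsidy expands output by 701 − 566 = 135 past the efficient level; on those units the gap between marginal cost and willingness to pay runs from 0 up to 75.
DWL = ½ × 75 × 135 = 5062.5.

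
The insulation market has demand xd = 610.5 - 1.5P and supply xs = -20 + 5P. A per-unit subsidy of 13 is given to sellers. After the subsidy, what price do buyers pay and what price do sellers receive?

Pre-subsidy: 610.5 - 1.5P = -20 + 5P gives P* = 97, x* = 465.
With the subsidy, sellers receive Ps = Pb + 13 for each unit, where Pb is the price buyers pay.
Supply in terms of Pb becomes xs = -20 + 5(Pb + 13) = 45 + 5Pb. Setting this equal to demand: 610.5 - 1.5Pb = 45 + 5Pb, so Pb = 87.
Sellers receive Ps = 87 + 13 = 100; x' = 610.5 − 1.5·87 = 480.

Buyers pay 87; sellers receive 100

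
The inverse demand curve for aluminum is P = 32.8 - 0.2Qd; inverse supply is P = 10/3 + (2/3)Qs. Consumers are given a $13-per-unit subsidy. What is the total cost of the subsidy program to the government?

Pre-subsidy: 32.8 - 0.2Q = 10/3 + (2/3)Q gives Q* = 34 and P* = 26.
With the rebate, buyers effectively pay Pb = Ps − 13, where Ps is the price sellers receive.
On the curves, Pb = 32.8 - 0.2Q and Ps = 10/3 + (2/3)Q; the wedge Ps − Pb = 13 gives 10/3 + (2/3)Q − (32.8 - 0.2Q) = 13, so Q' = 49.
Then Pb = 32.8 − 0.2·49 = 23 and Ps = 10/3 + (2/3)·49 = 36.
Government outlay = subsidy × quantity = 13 × 49 = 637.

Government cost = $637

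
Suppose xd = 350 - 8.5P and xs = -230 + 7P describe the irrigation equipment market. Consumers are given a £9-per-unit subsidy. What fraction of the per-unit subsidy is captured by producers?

Pre-subsidy: 350 - 8.5P = -230 + 7P gives P* = 1160/31, x* = 990/31.
With the rebate, buyers effectively pay Pb = Ps − 9, where Ps is the price sellers receive.
Demand in terms of Ps becomes xd = 350 − 8.5(Ps − 9) = 426.5 - 8.5Ps. Setting this equal to supply: 426.5 - 8.5Ps = -230 + 7Ps, so Ps = 1313/31.
Buyers pay Pb = 1313/31 − 9 = 1034/31; x' = -230 + 7·(1313/31) = 2061/31.
Buyers' price falls by P* − Pb = 1160/31 − 1034/31 = 126/31; sellers' price rises by Ps − P* = 1313/31 − 1160/31 = 153/31.
So producers capture (153/31)/9 = 17/31 of each unit of subsidy.

Producer share = 17/31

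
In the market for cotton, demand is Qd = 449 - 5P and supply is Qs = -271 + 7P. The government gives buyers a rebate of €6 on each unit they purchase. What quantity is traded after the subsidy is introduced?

Q' = 166.5

Pre-subsidy: 449 - 5P = -271 + 7P gives P* = 60, Q* = 149.
With the rebate, buyers effectively pay Pb = Ps − 6, where Ps is the price sellers receive.
Demand in terms of Ps becomes Qd = 449 − 5(Ps − 6) = 479 - 5Ps. Setting this equal to supply: 479 - 5Ps = -271 + 7Ps, so Ps = 62.5.
Buyers pay Pb = 62.5 − 6 = 56.5; Q' = -271 + 7·62.5 = 166.5.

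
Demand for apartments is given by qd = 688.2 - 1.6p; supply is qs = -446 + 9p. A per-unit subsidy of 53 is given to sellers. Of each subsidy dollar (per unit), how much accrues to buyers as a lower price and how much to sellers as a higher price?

Buyers gain 45 per unit; sellers gain 8 per unit

Pre-subsidy: 688.2 - 1.6p = -446 + 9p gives p* = 107, q* = 517.
With the subsidy, sellers receive ps = pb + 53 for each unit, where pb is the price buyers pay.
Supply in terms of pb becomes qs = -446 + 9(pb + 53) = 31 + 9pb. Setting this equal to demand: 688.2 - 1.6pb = 31 + 9pb, so pb = 62.
Sellers receive ps = 62 + 53 = 115; q' = 688.2 − 1.6·62 = 589.
Buyers' price falls by p* − pb = 107 − 62 = 45; sellers' price rises by ps − p* = 115 − 107 = 8.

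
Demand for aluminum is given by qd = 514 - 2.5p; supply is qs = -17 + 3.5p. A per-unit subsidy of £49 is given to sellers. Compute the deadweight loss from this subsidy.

Deadweight loss = 84035/48

Pre-subsidy: 514 - 2.5p = -17 + 3.5p gives p* = 88.5, q* = 292.75.
With the subsidy, sellers receive ps = pb + 49 for each unit, where pb is the price buyers pay.
Supply in terms of pb becomes qs = -17 + 3.5(pb + 49) = 154.5 + 3.5pb. Setting this equal to demand: 514 - 2.5pb = 154.5 + 3.5pb, so pb = 719/12.
Sellers receive ps = 719/12 + 49 = 1307/12; q' = 514 − 2.5·(719/12) = 8741/24.
The subsidy expands output by 8741/24 − 292.75 = 1715/24 past the efficient level; on those units the gap between marginal cost and willingness to pay runs from 0 up to 49.
DWL = ½ × 49 × 1715/24 = 84035/48.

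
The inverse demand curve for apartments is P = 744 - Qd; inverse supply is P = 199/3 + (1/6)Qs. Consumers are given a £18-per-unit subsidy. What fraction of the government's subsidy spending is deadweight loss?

DWL / government spending = 27/2087

Pre-subsidy: 744 - Q = 199/3 + (1/6)Q gives Q* = 4066/7 and P* = 1142/7.
With the rebate, buyers effectively pay Pb = Ps − 18, where Ps is the price sellers receive.
On the curves, Pb = 744 - Q and Ps = 199/3 + (1/6)Q; the wedge Ps − Pb = 18 gives 199/3 + (1/6)Q − (744 - Q) = 18, so Q' = 4174/7.
Then Pb = 744 − 1·(4174/7) = 1034/7 and Ps = 199/3 + (1/6)·(4174/7) = 1160/7.
ΔCS = ½(4066/7 + 4174/7)(1142/7 − 1034/7) = 444960/49; ΔPS = ½(4066/7 + 4174/7)(1160/7 − 1142/7) = 74160/49.
Government spending = 18 × 4174/7 = 75132/7.
DWL = ½ × 18 × (4174/7 − 4066/7) = 972/7; fraction = (972/7) / (75132/7) = 27/2087.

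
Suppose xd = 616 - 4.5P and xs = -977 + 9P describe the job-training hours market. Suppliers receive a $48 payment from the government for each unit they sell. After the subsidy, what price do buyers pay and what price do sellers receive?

Pre-subsidy: 616 - 4.5P = -977 + 9P gives P* = 118, x* = 85.
With the subsidy, sellers receive Ps = Pb + 48 for each unit, where Pb is the price buyers pay.
Supply in terms of Pb becomes xs = -977 + 9(Pb + 48) = -545 + 9Pb. Setting this equal to demand: 616 - 4.5Pb = -545 + 9Pb, so Pb = 86.
Sellers receive Ps = 86 + 48 = 134; x' = 616 − 4.5·86 = 229.

Buyers pay $86; sellers receive $134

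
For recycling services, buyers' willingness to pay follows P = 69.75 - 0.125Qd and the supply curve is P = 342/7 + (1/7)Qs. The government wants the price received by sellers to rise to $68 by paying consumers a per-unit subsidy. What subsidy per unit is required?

At a seller price of 68, quantity supplied is -342 + 7·68 = 134.
Buyers absorb 134 only when they pay Pb = 69.75 − 0.125·134 = 53.
s = Ps − Pb = 68 − 53 = 15.

Required subsidy s = $15 per unit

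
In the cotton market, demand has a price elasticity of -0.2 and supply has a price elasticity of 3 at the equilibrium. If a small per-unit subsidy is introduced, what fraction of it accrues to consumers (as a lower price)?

For a small subsidy around the equilibrium, the benefit split depends on the relative slopes, which at a point are proportional to the elasticities.
Buyer share = εs/(εs + |εd|) = 3/(3 + 0.2) = 0.9375; seller share = |εd|/(εs + |εd|) = 0.0625.

Consumer share = 0.9375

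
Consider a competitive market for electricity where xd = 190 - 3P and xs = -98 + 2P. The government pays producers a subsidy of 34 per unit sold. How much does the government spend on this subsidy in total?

Government cost = 1972

Pre-subsidy: 190 - 3P = -98 + 2P gives P* = 57.6, x* = 17.2.
With the subsidy, sellers receive Ps = Pb + 34 for each unit, where Pb is the price buyers pay.
Supply in terms of Pb becomes xs = -98 + 2(Pb + 34) = -30 + 2Pb. Setting this equal to demand: 190 - 3Pb = -30 + 2Pb, so Pb = 44.
Sellers receive Ps = 44 + 34 = 78; x' = 190 − 3·44 = 58.
Government outlay = subsidy × quantity = 34 × 58 = 1972.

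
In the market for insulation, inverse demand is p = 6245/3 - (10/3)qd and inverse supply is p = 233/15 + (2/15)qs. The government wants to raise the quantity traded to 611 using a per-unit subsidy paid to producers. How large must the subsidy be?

Required subsidy s = 52 per unit

At q = 611, from the demand curve buyers pay pb = 6245/3 − (10/3)·611 = 45; from the supply curve sellers need ps = 233/15 + (2/15)·611 = 97.
The subsidy must fill the gap: s = ps − pb = 97 − 45 = 52.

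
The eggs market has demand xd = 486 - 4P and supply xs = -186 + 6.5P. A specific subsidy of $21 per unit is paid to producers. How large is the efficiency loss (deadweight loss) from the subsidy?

Pre-subsidy: 486 - 4P = -186 + 6.5P gives P* = 64, x* = 230.
With the subsidy, sellers receive Ps = Pb + 21 for each unit, where Pb is the price buyers pay.
Supply in terms of Pb becomes xs = -186 + 6.5(Pb + 21) = -49.5 + 6.5Pb. Setting this equal to demand: 486 - 4Pb = -49.5 + 6.5Pb, so Pb = 51.
Sellers receive Ps = 51 + 21 = 72; x' = 486 − 4·51 = 282.
The subsidy expands output by 282 − 230 = 52 past the efficient level; on those units the gap between marginal cost and willingness to pay runs from 0 up to 21.
DWL = ½ × 21 × 52 = 546.

Deadweight loss = $546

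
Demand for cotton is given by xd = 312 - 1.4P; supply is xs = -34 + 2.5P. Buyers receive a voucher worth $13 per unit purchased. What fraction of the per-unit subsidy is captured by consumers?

Pre-subsidy: 312 - 1.4P = -34 + 2.5P gives P* = 3460/39, x* = 7324/39.
With the rebate, buyers effectively pay Pb = Ps − 13, where Ps is the price sellers receive.
Demand in terms of Ps becomes xd = 312 − 1.4(Ps − 13) = 330.2 - 1.4Ps. Setting this equal to supply: 330.2 - 1.4Ps = -34 + 2.5Ps, so Ps = 1214/13.
Buyers pay Pb = 1214/13 − 13 = 1045/13; x' = -34 + 2.5·(1214/13) = 2593/13.
Buyers' price falls by P* − Pb = 3460/39 − 1045/13 = 25/3; sellers' price rises by Ps − P* = 1214/13 − 3460/39 = 14/3.
So consumers capture (25/3)/13 = 25/39 of each unit of subsidy.

Consumer share = 25/39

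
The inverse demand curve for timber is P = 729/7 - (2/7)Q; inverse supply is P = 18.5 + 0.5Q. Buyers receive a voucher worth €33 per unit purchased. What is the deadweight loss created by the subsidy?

Deadweight loss = €693

Pre-subsidy: 729/7 - (2/7)Q = 18.5 + 0.5Q gives Q* = 109 and P* = 73.
With the rebate, buyers effectively pay Pb = Ps − 33, where Ps is the price sellers receive.
On the curves, Pb = 729/7 - (2/7)Q and Ps = 18.5 + 0.5Q; the wedge Ps − Pb = 33 gives 18.5 + 0.5Q − (729/7 - (2/7)Q) = 33, so Q' = 151.
Then Pb = 729/7 − (2/7)·151 = 61 and Ps = 18.5 + 0.5·151 = 94.
The subsidy expands output by 151 − 109 = 42 past the efficient level; on those units the gap between marginal cost and willingness to pay runs from 0 up to 33.
DWL = ½ × 33 × 42 = 693.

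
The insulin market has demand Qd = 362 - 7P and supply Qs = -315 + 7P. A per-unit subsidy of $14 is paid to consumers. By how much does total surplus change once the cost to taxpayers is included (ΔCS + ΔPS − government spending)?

Pre-subsidy: 362 - 7P = -315 + 7P gives P* = 677/14, Q* = 23.5.
With the rebate, buyers effectively pay Pb = Ps − 14, where Ps is the price sellers receive.
Demand in terms of Ps becomes Qd = 362 − 7(Ps − 14) = 460 - 7Ps. Setting this equal to supply: 460 - 7Ps = -315 + 7Ps, so Ps = 775/14.
Buyers pay Pb = 775/14 − 14 = 579/14; Q' = -315 + 7·(775/14) = 72.5.
ΔCS = ½(23.5 + 72.5)(677/14 − 579/14) = 336; ΔPS = ½(23.5 + 72.5)(775/14 − 677/14) = 336.
Government spending = 14 × 72.5 = 1015.
Net change = 336 + 336 − 1015 = -343. The loss equals the DWL triangle ½·14·49.

Net change in total surplus = -$343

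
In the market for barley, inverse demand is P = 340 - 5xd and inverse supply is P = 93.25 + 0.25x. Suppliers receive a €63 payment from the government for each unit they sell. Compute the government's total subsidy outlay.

Pre-subsidy: 340 - 5x = 93.25 + 0.25x gives x* = 47 and P* = 105.
With the subsidy, sellers receive Ps = Pb + 63 for each unit, where Pb is the price buyers pay.
On the curves, Pb = 340 - 5x and Ps = 93.25 + 0.25x; the wedge Ps − Pb = 63 gives 93.25 + 0.25x − (340 - 5x) = 63, so x' = 59.
Then Pb = 340 − 5·59 = 45 and Ps = 93.25 + 0.25·59 = 108.
Government outlay = subsidy × quantity = 63 × 59 = 3717.

Government cost = €3717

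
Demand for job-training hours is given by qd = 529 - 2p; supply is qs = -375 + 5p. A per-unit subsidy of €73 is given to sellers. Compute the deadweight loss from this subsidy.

Pre-subsidy: 529 - 2p = -375 + 5p gives p* = 904/7, q* = 1895/7.
With the subsidy, sellers receive ps = pb + 73 for each unit, where pb is the price buyers pay.
Supply in terms of pb becomes qs = -375 + 5(pb + 73) = -10 + 5pb. Setting this equal to demand: 529 - 2pb = -10 + 5pb, so pb = 77.
Sellers receive ps = 77 + 73 = 150; q' = 529 − 2·77 = 375.
The subsidy expands output by 375 − 1895/7 = 730/7 past the efficient level; on those units the gap between marginal cost and willingness to pay runs from 0 up to 73.
DWL = ½ × 73 × 730/7 = 26645/7.

Deadweight loss = 26645/7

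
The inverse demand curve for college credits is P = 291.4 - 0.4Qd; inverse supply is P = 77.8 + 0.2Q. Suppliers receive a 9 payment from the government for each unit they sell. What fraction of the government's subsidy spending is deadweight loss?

DWL / government spending = 15/742

Pre-subsidy: 291.4 - 0.4Q = 77.8 + 0.2Q gives Q* = 356 and P* = 149.
With the subsidy, sellers receive Ps = Pb + 9 for each unit, where Pb is the price buyers pay.
On the curves, Pb = 291.4 - 0.4Q and Ps = 77.8 + 0.2Q; the wedge Ps − Pb = 9 gives 77.8 + 0.2Q − (291.4 - 0.4Q) = 9, so Q' = 371.
Then Pb = 291.4 − 0.4·371 = 143 and Ps = 77.8 + 0.2·371 = 152.
ΔCS = ½(356 + 371)(149 − 143) = 2181; ΔPS = ½(356 + 371)(152 − 149) = 1090.5.
Government spending = 9 × 371 = 3339.
DWL = ½ × 9 × (371 − 356) = 67.5; fraction = 67.5 / 3339 = 15/742.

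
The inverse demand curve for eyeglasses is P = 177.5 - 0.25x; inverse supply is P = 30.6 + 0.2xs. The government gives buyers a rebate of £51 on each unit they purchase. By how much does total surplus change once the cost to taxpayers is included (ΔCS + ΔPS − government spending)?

Pre-subsidy: 177.5 - 0.25x = 30.6 + 0.2x gives x* = 2938/9 and P* = 863/9.
With the rebate, buyers effectively pay Pb = Ps − 51, where Ps is the price sellers receive.
On the curves, Pb = 177.5 - 0.25x and Ps = 30.6 + 0.2x; the wedge Ps − Pb = 51 gives 30.6 + 0.2x − (177.5 - 0.25x) = 51, so x' = 3958/9.
Then Pb = 177.5 − 0.25·(3958/9) = 608/9 and Ps = 30.6 + 0.2·(3958/9) = 1067/9.
ΔCS = ½(2938/9 + 3958/9)(863/9 − 608/9) = 293080/27; ΔPS = ½(2938/9 + 3958/9)(1067/9 − 863/9) = 234464/27.
Government spending = 51 × 3958/9 = 67286/3.
Net change = 293080/27 + 234464/27 − 67286/3 = -2890. The loss equals the DWL triangle ½·51·340/3.

Net change in total surplus = -£2890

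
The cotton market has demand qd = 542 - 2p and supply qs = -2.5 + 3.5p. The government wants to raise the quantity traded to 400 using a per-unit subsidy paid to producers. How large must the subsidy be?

Required subsidy s = 44 per unit

At q = 400, invert demand for the buyer price: pb = (542 − 400)/2 = 71; invert supply for the seller price: ps = (400 − (-2.5))/3.5 = 115.
The subsidy must fill the gap: s = ps − pb = 115 − 71 = 44.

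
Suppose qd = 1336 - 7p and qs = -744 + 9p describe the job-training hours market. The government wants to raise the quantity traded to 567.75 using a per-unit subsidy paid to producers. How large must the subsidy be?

At q = 567.75, invert demand for the buyer price: pb = (1336 − 567.75)/7 = 109.75; invert supply for the seller price: ps = (567.75 − (-744))/9 = 145.75.
The subsidy must fill the gap: s = ps − pb = 145.75 − 109.75 = 36.

Required subsidy s = 36 per unit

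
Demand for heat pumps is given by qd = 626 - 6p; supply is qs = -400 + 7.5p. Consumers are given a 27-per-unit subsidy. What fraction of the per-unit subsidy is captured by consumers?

Pre-subsidy: 626 - 6p = -400 + 7.5p gives p* = 76, q* = 170.
With the rebate, buyers effectively pay pb = ps − 27, where ps is the price sellers receive.
Demand in terms of ps becomes qd = 626 − 6(ps − 27) = 788 - 6ps. Setting this equal to supply: 788 - 6ps = -400 + 7.5ps, so ps = 88.
Buyers pay pb = 88 − 27 = 61; q' = -400 + 7.5·88 = 260.
Buyers' price falls by p* − pb = 76 − 61 = 15; sellers' price rises by ps − p* = 88 − 76 = 12.
So consumers capture 15/27 = 5/9 of each unit of subsidy.

Consumer share = 5/9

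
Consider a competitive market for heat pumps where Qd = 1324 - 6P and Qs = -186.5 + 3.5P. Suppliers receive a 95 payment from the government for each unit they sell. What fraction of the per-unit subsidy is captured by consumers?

Consumer share = 7/19

Pre-subsidy: 1324 - 6P = -186.5 + 3.5P gives P* = 159, Q* = 370.
With the subsidy, sellers receive Ps = Pb + 95 for each unit, where Pb is the price buyers pay.
Supply in terms of Pb becomes Qs = -186.5 + 3.5(Pb + 95) = 146 + 3.5Pb. Setting this equal to demand: 1324 - 6Pb = 146 + 3.5Pb, so Pb = 124.
Sellers receive Ps = 124 + 95 = 219; Q' = 1324 − 6·124 = 580.
Buyers' price falls by P* − Pb = 159 − 124 = 35; sellers' price rises by Ps − P* = 219 − 159 = 60.
So consumers capture 35/95 = 7/19 of each unit of subsidy.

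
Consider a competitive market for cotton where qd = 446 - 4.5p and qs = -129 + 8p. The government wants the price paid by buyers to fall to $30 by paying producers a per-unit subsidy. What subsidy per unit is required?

At a buyer price of 30, quantity demanded is 446 − 4.5·30 = 311.
Sellers supply 311 only when they receive ps with -129 + 8·ps = 311, i.e. ps = 55.
s = ps − pb = 55 − 30 = 25.

Required subsidy s = $25 per unit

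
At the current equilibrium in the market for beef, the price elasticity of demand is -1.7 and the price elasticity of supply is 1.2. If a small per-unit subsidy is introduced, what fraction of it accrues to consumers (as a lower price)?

Consumer share = 12/29

For a small subsidy around the equilibrium, the benefit split depends on the relative slopes, which at a point are proportional to the elasticities.
Buyer share = εs/(εs + |εd|) = 1.2/(1.2 + 1.7) = 12/29; seller share = |εd|/(εs + |εd|) = 17/29.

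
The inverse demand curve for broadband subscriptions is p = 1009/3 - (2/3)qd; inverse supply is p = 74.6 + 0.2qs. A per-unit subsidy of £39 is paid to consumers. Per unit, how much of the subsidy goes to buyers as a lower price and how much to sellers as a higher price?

Buyers gain £30 per unit; sellers gain £9 per unit

Pre-subsidy: 1009/3 - (2/3)q = 74.6 + 0.2q gives q* = 302 and p* = 135.
With the rebate, buyers effectively pay pb = ps − 39, where ps is the price sellers receive.
On the curves, pb = 1009/3 - (2/3)q and ps = 74.6 + 0.2q; the wedge ps − pb = 39 gives 74.6 + 0.2q − (1009/3 - (2/3)q) = 39, so q' = 347.
Then pb = 1009/3 − (2/3)·347 = 105 and ps = 74.6 + 0.2·347 = 144.
Buyers' price falls by p* − pb = 135 − 105 = 30; sellers' price rises by ps − p* = 144 − 135 = 9.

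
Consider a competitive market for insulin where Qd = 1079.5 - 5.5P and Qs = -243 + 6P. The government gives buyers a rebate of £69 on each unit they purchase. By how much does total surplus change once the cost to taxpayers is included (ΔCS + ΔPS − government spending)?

Pre-subsidy: 1079.5 - 5.5P = -243 + 6P gives P* = 115, Q* = 447.
With the rebate, buyers effectively pay Pb = Ps − 69, where Ps is the price sellers receive.
Demand in terms of Ps becomes Qd = 1079.5 − 5.5(Ps − 69) = 1459 - 5.5Ps. Setting this equal to supply: 1459 - 5.5Ps = -243 + 6Ps, so Ps = 148.
Buyers pay Pb = 148 − 69 = 79; Q' = -243 + 6·148 = 645.
ΔCS = ½(447 + 645)(115 − 79) = 19656; ΔPS = ½(447 + 645)(148 − 115) = 18018.
Government spending = 69 × 645 = 44505.
Net change = 19656 + 18018 − 44505 = -6831. The loss equals the DWL triangle ½·69·198.

Net change in total surplus = -£6831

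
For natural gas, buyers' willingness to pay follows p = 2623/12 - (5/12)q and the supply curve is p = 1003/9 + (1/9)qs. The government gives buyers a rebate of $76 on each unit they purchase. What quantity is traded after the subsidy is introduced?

Pre-subsidy: 2623/12 - (5/12)q = 1003/9 + (1/9)q gives q* = 203 and p* = 134.
With the rebate, buyers effectively pay pb = ps − 76, where ps is the price sellers receive.
On the curves, pb = 2623/12 - (5/12)q and ps = 1003/9 + (1/9)q; the wedge ps − pb = 76 gives 1003/9 + (1/9)q − (2623/12 - (5/12)q) = 76, so q' = 347.
Then pb = 2623/12 − (5/12)·347 = 74 and ps = 1003/9 + (1/9)·347 = 150.

q' = 347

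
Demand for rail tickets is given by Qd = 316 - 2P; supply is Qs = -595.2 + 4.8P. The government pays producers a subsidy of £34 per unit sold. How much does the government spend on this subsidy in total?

Government cost = £3264

Pre-subsidy: 316 - 2P = -595.2 + 4.8P gives P* = 134, Q* = 48.
With the subsidy, sellers receive Ps = Pb + 34 for each unit, where Pb is the price buyers pay.
Supply in terms of Pb becomes Qs = -595.2 + 4.8(Pb + 34) = -432 + 4.8Pb. Setting this equal to demand: 316 - 2Pb = -432 + 4.8Pb, so Pb = 110.
Sellers receive Ps = 110 + 34 = 144; Q' = 316 − 2·110 = 96.
Government outlay = subsidy × quantity = 34 × 96 = 3264.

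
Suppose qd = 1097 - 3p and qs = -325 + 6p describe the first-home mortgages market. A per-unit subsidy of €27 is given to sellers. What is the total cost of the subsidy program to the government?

Pre-subsidy: 1097 - 3p = -325 + 6p gives p* = 158, q* = 623.
With the subsidy, sellers receive ps = pb + 27 for each unit, where pb is the price buyers pay.
Supply in terms of pb becomes qs = -325 + 6(pb + 27) = -163 + 6pb. Setting this equal to demand: 1097 - 3pb = -163 + 6pb, so pb = 140.
Sellers receive ps = 140 + 27 = 167; q' = 1097 − 3·140 = 677.
Government outlay = subsidy × quantity = 27 × 677 = 18279.

Government cost = €18279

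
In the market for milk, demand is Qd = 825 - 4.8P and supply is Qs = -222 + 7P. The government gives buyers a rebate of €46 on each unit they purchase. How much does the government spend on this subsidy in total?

Pre-subsidy: 825 - 4.8P = -222 + 7P gives P* = 5235/59, Q* = 23547/59.
With the rebate, buyers effectively pay Pb = Ps − 46, where Ps is the price sellers receive.
Demand in terms of Ps becomes Qd = 825 − 4.8(Ps − 46) = 1045.8 - 4.8Ps. Setting this equal to supply: 1045.8 - 4.8Ps = -222 + 7Ps, so Ps = 6339/59.
Buyers pay Pb = 6339/59 − 46 = 3625/59; Q' = -222 + 7·(6339/59) = 31275/59.
Government outlay = subsidy × quantity = 46 × 31275/59 = 1438650/59.

Government cost = 1438650/59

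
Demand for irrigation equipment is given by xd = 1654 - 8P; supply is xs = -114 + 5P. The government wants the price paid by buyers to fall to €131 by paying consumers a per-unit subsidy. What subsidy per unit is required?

At a buyer price of 131, quantity demanded is 1654 − 8·131 = 606.
Sellers supply 606 only when they receive Ps with -114 + 5·Ps = 606, i.e. Ps = 144.
s = Ps − Pb = 144 − 131 = 13.

Required subsidy s = €13 per unit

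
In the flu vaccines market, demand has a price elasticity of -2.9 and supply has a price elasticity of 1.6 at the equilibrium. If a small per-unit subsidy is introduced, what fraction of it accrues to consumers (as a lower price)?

For a small subsidy around the equilibrium, the benefit split depends on the relative slopes, which at a point are proportional to the elasticities.
Buyer share = εs/(εs + |εd|) = 1.6/(1.6 + 2.9) = 16/45; seller share = |εd|/(εs + |εd|) = 29/45.

Consumer share = 16/45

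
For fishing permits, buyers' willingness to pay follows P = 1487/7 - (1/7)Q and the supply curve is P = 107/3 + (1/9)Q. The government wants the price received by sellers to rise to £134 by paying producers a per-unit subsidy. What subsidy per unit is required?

At a seller price of 134, quantity supplied is -321 + 9·134 = 885.
Buyers absorb 885 only when they pay Pb = 1487/7 − (1/7)·885 = 86.
s = Ps − Pb = 134 − 86 = 48.

Required subsidy s = £48 per unit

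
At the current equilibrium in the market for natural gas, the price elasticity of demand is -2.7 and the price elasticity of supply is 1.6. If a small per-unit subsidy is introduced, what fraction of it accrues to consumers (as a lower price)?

For a small subsidy around the equilibrium, the benefit split depends on the relative slopes, which at a point are proportional to the elasticities.
Buyer share = εs/(εs + |εd|) = 1.6/(1.6 + 2.7) = 16/43; seller share = |εd|/(εs + |εd|) = 27/43.

Consumer share = 16/43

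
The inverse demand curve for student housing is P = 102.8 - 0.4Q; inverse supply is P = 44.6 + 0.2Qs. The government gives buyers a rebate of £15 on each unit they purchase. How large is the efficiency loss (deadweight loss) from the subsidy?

Deadweight loss = £187.5

Pre-subsidy: 102.8 - 0.4Q = 44.6 + 0.2Q gives Q* = 97 and P* = 64.
With the rebate, buyers effectively pay Pb = Ps − 15, where Ps is the price sellers receive.
On the curves, Pb = 102.8 - 0.4Q and Ps = 44.6 + 0.2Q; the wedge Ps − Pb = 15 gives 44.6 + 0.2Q − (102.8 - 0.4Q) = 15, so Q' = 122.
Then Pb = 102.8 − 0.4·122 = 54 and Ps = 44.6 + 0.2·122 = 69.
The subsidy expands output by 122 − 97 = 25 past the efficient level; on those units the gap between marginal cost and willingness to pay runs from 0 up to 15.
DWL = ½ × 15 × 25 = 187.5.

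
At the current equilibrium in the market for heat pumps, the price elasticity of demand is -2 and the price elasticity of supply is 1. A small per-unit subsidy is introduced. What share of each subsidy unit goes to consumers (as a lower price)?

Consumer share = 1/3

For a small subsidy around the equilibrium, the benefit split depends on the relative slopes, which at a point are proportional to the elasticities.
Buyer share = εs/(εs + |εd|) = 1/(1 + 2) = 1/3; seller share = |εd|/(εs + |εd|) = 2/3.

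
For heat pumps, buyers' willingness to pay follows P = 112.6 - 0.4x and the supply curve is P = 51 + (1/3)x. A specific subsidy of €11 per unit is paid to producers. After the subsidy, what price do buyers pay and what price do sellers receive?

Buyers pay €73; sellers receive €84

Pre-subsidy: 112.6 - 0.4x = 51 + (1/3)x gives x* = 84 and P* = 79.
With the subsidy, sellers receive Ps = Pb + 11 for each unit, where Pb is the price buyers pay.
On the curves, Pb = 112.6 - 0.4x and Ps = 51 + (1/3)x; the wedge Ps − Pb = 11 gives 51 + (1/3)x − (112.6 - 0.4x) = 11, so x' = 99.
Then Pb = 112.6 − 0.4·99 = 73 and Ps = 51 + (1/3)·99 = 84.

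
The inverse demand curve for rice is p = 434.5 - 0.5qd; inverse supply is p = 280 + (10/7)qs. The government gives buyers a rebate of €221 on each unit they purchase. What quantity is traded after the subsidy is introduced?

Pre-subsidy: 434.5 - 0.5q = 280 + (10/7)q gives q* = 721/9 and p* = 3550/9.
With the rebate, buyers effectively pay pb = ps − 221, where ps is the price sellers receive.
On the curves, pb = 434.5 - 0.5q and ps = 280 + (10/7)q; the wedge ps − pb = 221 gives 280 + (10/7)q − (434.5 - 0.5q) = 221, so q' = 5257/27.
Then pb = 434.5 − 0.5·(5257/27) = 9103/27 and ps = 280 + (10/7)·(5257/27) = 15070/27.

q' = 5257/27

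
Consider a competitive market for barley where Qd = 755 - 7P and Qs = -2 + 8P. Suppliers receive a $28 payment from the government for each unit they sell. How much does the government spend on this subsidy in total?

Pre-subsidy: 755 - 7P = -2 + 8P gives P* = 757/15, Q* = 6026/15.
With the subsidy, sellers receive Ps = Pb + 28 for each unit, where Pb is the price buyers pay.
Supply in terms of Pb becomes Qs = -2 + 8(Pb + 28) = 222 + 8Pb. Setting this equal to demand: 755 - 7Pb = 222 + 8Pb, so Pb = 533/15.
Sellers receive Ps = 533/15 + 28 = 953/15; Q' = 755 − 7·(533/15) = 7594/15.
Government outlay = subsidy × quantity = 28 × 7594/15 = 212632/15.

Government cost = 212632/15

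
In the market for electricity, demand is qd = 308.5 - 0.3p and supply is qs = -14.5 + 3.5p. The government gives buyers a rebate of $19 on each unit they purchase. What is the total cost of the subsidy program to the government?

Pre-subsidy: 308.5 - 0.3p = -14.5 + 3.5p gives p* = 85, q* = 283.
With the rebate, buyers effectively pay pb = ps − 19, where ps is the price sellers receive.
Demand in terms of ps becomes qd = 308.5 − 0.3(ps − 19) = 314.2 - 0.3ps. Setting this equal to supply: 314.2 - 0.3ps = -14.5 + 3.5ps, so ps = 86.5.
Buyers pay pb = 86.5 − 19 = 67.5; q' = -14.5 + 3.5·86.5 = 288.25.
Government outlay = subsidy × quantity = 19 × 288.25 = 5476.75.

Government cost = $5476.75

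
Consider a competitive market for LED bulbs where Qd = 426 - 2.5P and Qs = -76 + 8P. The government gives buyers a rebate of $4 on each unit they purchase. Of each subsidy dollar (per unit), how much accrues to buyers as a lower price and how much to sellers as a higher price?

Buyers gain 64/21 per unit; sellers gain 20/21 per unit

Pre-subsidy: 426 - 2.5P = -76 + 8P gives P* = 1004/21, Q* = 6436/21.
With the rebate, buyers effectively pay Pb = Ps − 4, where Ps is the price sellers receive.
Demand in terms of Ps becomes Qd = 426 − 2.5(Ps − 4) = 436 - 2.5Ps. Setting this equal to supply: 436 - 2.5Ps = -76 + 8Ps, so Ps = 1024/21.
Buyers pay Pb = 1024/21 − 4 = 940/21; Q' = -76 + 8·(1024/21) = 6596/21.
Buyers' price falls by P* − Pb = 1004/21 − 940/21 = 64/21; sellers' price rises by Ps − P* = 1024/21 − 1004/21 = 20/21.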